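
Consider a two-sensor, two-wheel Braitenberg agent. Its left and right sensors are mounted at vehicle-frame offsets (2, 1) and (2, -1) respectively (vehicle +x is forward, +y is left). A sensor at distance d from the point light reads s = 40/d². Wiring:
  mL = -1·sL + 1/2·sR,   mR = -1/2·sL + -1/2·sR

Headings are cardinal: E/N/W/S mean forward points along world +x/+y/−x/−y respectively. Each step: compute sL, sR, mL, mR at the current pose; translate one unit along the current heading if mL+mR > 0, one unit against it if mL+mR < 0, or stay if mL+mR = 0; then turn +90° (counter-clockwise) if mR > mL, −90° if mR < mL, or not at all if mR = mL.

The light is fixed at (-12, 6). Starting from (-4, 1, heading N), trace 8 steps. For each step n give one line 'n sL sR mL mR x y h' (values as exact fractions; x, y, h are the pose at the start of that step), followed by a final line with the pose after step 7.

0 20/29 4/9 -122/261 -148/261 -4 1 N
1 8/25 40/149 -692/3725 -1096/3725 -4 0 E
2 5/16 2/5 -9/80 -57/160 -5 0 S
3 40/61 40/41 -420/2501 -2040/2501 -5 1 W
4 20/29 4/9 -122/261 -148/261 -4 1 N
5 8/25 40/149 -692/3725 -1096/3725 -4 0 E
6 5/16 2/5 -9/80 -57/160 -5 0 S
7 40/61 40/41 -420/2501 -2040/2501 -5 1 W
final -4 1 N

n=0: pose=(-4,1,N); sL=20/29, sR=4/9; mL=-122/261, mR=-148/261; mL+mR=-30/29 → advance -1; mR−mL=-26/261 → turn -1·90°
n=1: pose=(-4,0,E); sL=8/25, sR=40/149; mL=-692/3725, mR=-1096/3725; mL+mR=-12/25 → advance -1; mR−mL=-404/3725 → turn -1·90°
n=2: pose=(-5,0,S); sL=5/16, sR=2/5; mL=-9/80, mR=-57/160; mL+mR=-15/32 → advance -1; mR−mL=-39/160 → turn -1·90°
n=3: pose=(-5,1,W); sL=40/61, sR=40/41; mL=-420/2501, mR=-2040/2501; mL+mR=-60/61 → advance -1; mR−mL=-1620/2501 → turn -1·90°
n=4: pose=(-4,1,N); sL=20/29, sR=4/9; mL=-122/261, mR=-148/261; mL+mR=-30/29 → advance -1; mR−mL=-26/261 → turn -1·90°
n=5: pose=(-4,0,E); sL=8/25, sR=40/149; mL=-692/3725, mR=-1096/3725; mL+mR=-12/25 → advance -1; mR−mL=-404/3725 → turn -1·90°
n=6: pose=(-5,0,S); sL=5/16, sR=2/5; mL=-9/80, mR=-57/160; mL+mR=-15/32 → advance -1; mR−mL=-39/160 → turn -1·90°
n=7: pose=(-5,1,W); sL=40/61, sR=40/41; mL=-420/2501, mR=-2040/2501; mL+mR=-60/61 → advance -1; mR−mL=-1620/2501 → turn -1·90°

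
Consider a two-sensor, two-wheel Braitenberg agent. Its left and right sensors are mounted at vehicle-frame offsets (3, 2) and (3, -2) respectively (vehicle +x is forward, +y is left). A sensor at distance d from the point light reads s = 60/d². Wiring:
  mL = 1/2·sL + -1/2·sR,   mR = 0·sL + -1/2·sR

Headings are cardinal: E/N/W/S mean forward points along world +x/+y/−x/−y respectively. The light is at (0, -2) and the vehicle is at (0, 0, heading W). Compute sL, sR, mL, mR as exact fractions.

left sensor world pos  = (-3, -2); dL² = 9
right sensor world pos = (-3, 2); dR² = 25
sL = 60/9 = 20/3
sR = 60/25 = 12/5
mL = 1/2·sL + -1/2·sR = 32/15
mR = 0·sL + -1/2·sR = -6/5

20/3 12/5 32/15 -6/5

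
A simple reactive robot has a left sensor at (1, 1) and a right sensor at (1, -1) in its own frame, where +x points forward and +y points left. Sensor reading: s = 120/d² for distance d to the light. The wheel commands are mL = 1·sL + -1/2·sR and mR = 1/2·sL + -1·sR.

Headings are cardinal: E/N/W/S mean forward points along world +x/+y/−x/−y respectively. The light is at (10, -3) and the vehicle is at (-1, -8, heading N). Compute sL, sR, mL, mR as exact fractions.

left sensor world pos  = (-2, -7); dL² = 160
right sensor world pos = (0, -7); dR² = 116
sL = 120/160 = 3/4
sR = 120/116 = 30/29
mL = 1·sL + -1/2·sR = 27/116
mR = 1/2·sL + -1·sR = -153/232

3/4 30/29 27/116 -153/232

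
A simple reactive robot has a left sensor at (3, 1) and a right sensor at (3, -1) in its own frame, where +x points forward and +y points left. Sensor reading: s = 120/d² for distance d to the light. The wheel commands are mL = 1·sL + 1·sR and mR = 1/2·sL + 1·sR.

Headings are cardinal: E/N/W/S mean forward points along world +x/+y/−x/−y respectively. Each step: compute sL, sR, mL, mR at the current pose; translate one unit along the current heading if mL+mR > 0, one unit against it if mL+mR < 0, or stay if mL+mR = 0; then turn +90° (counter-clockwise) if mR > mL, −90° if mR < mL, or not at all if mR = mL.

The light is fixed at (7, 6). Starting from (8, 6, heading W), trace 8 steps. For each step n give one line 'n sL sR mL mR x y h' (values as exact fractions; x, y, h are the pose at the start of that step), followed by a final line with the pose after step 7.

n=0: pose=(8,6,W); sL=24, sR=24; mL=48, mR=36; mL+mR=84 → advance +1; mR−mL=-12 → turn -1·90°
n=1: pose=(7,6,N); sL=12, sR=12; mL=24, mR=18; mL+mR=42 → advance +1; mR−mL=-6 → turn -1·90°
n=2: pose=(7,7,E); sL=120/13, sR=40/3; mL=880/39, mR=700/39; mL+mR=1580/39 → advance +1; mR−mL=-60/13 → turn -1·90°
n=3: pose=(8,7,S); sL=15, sR=30; mL=45, mR=75/2; mL+mR=165/2 → advance +1; mR−mL=-15/2 → turn -1·90°
n=4: pose=(8,6,W); sL=24, sR=24; mL=48, mR=36; mL+mR=84 → advance +1; mR−mL=-12 → turn -1·90°
n=5: pose=(7,6,N); sL=12, sR=12; mL=24, mR=18; mL+mR=42 → advance +1; mR−mL=-6 → turn -1·90°
n=6: pose=(7,7,E); sL=120/13, sR=40/3; mL=880/39, mR=700/39; mL+mR=1580/39 → advance +1; mR−mL=-60/13 → turn -1·90°
n=7: pose=(8,7,S); sL=15, sR=30; mL=45, mR=75/2; mL+mR=165/2 → advance +1; mR−mL=-15/2 → turn -1·90°

0 24 24 48 36 8 6 W
1 12 12 24 18 7 6 N
2 120/13 40/3 880/39 700/39 7 7 E
3 15 30 45 75/2 8 7 S
4 24 24 48 36 8 6 W
5 12 12 24 18 7 6 N
6 120/13 40/3 880/39 700/39 7 7 E
7 15 30 45 75/2 8 7 S
final 8 6 W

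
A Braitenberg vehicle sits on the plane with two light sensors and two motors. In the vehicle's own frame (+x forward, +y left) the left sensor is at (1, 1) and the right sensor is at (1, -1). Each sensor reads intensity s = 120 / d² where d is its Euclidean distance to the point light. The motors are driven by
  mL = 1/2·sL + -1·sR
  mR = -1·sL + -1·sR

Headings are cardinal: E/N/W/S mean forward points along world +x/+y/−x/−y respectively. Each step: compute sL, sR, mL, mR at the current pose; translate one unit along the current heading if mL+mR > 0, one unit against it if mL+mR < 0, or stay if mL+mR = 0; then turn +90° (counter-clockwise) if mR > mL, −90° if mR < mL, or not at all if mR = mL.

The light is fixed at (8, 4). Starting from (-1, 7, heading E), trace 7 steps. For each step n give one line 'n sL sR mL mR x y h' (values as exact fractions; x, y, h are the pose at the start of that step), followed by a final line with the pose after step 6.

n=0: pose=(-1,7,E); sL=3/2, sR=30/17; mL=-69/68, mR=-111/34; mL+mR=-291/68 → advance -1; mR−mL=-9/4 → turn -1·90°
n=1: pose=(-2,7,S); sL=24/17, sR=24/25; mL=-108/425, mR=-1008/425; mL+mR=-1116/425 → advance -1; mR−mL=-36/17 → turn -1·90°
n=2: pose=(-2,8,W); sL=12/13, sR=60/73; mL=-342/949, mR=-1656/949; mL+mR=-1998/949 → advance -1; mR−mL=-18/13 → turn -1·90°
n=3: pose=(-1,8,N); sL=24/25, sR=120/89; mL=-1932/2225, mR=-5136/2225; mL+mR=-7068/2225 → advance -1; mR−mL=-36/25 → turn -1·90°
n=4: pose=(-1,7,E); sL=3/2, sR=30/17; mL=-69/68, mR=-111/34; mL+mR=-291/68 → advance -1; mR−mL=-9/4 → turn -1·90°
n=5: pose=(-2,7,S); sL=24/17, sR=24/25; mL=-108/425, mR=-1008/425; mL+mR=-1116/425 → advance -1; mR−mL=-36/17 → turn -1·90°
n=6: pose=(-2,8,W); sL=12/13, sR=60/73; mL=-342/949, mR=-1656/949; mL+mR=-1998/949 → advance -1; mR−mL=-18/13 → turn -1·90°

0 3/2 30/17 -69/68 -111/34 -1 7 E
1 24/17 24/25 -108/425 -1008/425 -2 7 S
2 12/13 60/73 -342/949 -1656/949 -2 8 W
3 24/25 120/89 -1932/2225 -5136/2225 -1 8 N
4 3/2 30/17 -69/68 -111/34 -1 7 E
5 24/17 24/25 -108/425 -1008/425 -2 7 S
6 12/13 60/73 -342/949 -1656/949 -2 8 W
final -1 8 N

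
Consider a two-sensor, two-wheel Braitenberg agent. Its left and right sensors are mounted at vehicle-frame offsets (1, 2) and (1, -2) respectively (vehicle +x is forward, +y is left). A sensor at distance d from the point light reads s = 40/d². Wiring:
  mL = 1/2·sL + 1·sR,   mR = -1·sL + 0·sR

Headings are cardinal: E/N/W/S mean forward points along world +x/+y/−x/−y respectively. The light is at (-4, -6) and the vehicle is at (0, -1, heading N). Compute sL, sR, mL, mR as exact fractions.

1 5/9 19/18 -1

left sensor world pos  = (-2, 0); dL² = 40
right sensor world pos = (2, 0); dR² = 72
sL = 40/40 = 1
sR = 40/72 = 5/9
mL = 1/2·sL + 1·sR = 19/18
mR = -1·sL + 0·sR = -1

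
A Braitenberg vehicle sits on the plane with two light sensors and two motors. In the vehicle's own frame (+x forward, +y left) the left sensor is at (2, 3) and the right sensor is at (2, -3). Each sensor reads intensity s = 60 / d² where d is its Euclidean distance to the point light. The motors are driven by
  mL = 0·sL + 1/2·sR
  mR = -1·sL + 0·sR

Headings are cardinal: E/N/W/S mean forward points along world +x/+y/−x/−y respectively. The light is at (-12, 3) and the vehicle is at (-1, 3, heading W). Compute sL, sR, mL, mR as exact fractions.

left sensor world pos  = (-3, 0); dL² = 90
right sensor world pos = (-3, 6); dR² = 90
sL = 60/90 = 2/3
sR = 60/90 = 2/3
mL = 0·sL + 1/2·sR = 1/3
mR = -1·sL + 0·sR = -2/3

2/3 2/3 1/3 -2/3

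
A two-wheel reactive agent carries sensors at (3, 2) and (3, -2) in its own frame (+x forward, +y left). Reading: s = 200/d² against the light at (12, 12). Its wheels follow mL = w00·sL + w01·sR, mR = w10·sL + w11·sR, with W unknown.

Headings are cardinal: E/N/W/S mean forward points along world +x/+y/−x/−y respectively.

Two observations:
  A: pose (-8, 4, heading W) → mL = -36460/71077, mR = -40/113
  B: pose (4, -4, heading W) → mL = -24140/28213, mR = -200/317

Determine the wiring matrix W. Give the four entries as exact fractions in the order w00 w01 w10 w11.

-1/2 -1 0 -1

obs A: pose=(-8,4,W) → sL=200/629, sR=40/113, mL=-36460/71077, mR=-40/113
obs B: pose=(4,-4,W) → sL=40/89, sR=200/317, mL=-24140/28213, mR=-200/317
sensor matrix S = [[200/629, 40/113], [40/89, 200/317]]; det S = 83251200/2005295401
solve [mL_A; mL_B] = S·[w00; w01] and [mR_A; mR_B] = S·[w10; w11]:
  w00 = -1/2, w01 = -1, w10 = 0, w11 = -1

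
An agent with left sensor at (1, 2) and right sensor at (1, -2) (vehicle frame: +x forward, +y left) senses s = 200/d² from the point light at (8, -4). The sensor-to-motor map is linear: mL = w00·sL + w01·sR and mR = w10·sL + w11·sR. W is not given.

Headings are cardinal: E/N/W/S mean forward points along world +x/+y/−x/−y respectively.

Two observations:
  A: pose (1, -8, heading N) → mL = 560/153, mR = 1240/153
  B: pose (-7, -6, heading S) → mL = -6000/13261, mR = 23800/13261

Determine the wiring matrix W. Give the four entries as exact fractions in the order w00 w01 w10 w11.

-1 1 1 1

obs A: pose=(1,-8,N) → sL=20/9, sR=100/17, mL=560/153, mR=1240/153
obs B: pose=(-7,-6,S) → sL=100/89, sR=100/149, mL=-6000/13261, mR=23800/13261
sensor matrix S = [[20/9, 100/17], [100/89, 100/149]]; det S = -10384000/2028933
solve [mL_A; mL_B] = S·[w00; w01] and [mR_A; mR_B] = S·[w10; w11]:
  w00 = -1, w01 = 1, w10 = 1, w11 = 1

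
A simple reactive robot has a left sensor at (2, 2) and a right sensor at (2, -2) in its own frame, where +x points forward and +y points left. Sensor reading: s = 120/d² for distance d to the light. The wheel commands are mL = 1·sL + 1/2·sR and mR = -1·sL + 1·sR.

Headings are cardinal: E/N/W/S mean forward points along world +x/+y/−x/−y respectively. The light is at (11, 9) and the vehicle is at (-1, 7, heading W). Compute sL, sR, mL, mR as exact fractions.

left sensor world pos  = (-3, 5); dL² = 212
right sensor world pos = (-3, 9); dR² = 196
sL = 120/212 = 30/53
sR = 120/196 = 30/49
mL = 1·sL + 1/2·sR = 2265/2597
mR = -1·sL + 1·sR = 120/2597

30/53 30/49 2265/2597 120/2597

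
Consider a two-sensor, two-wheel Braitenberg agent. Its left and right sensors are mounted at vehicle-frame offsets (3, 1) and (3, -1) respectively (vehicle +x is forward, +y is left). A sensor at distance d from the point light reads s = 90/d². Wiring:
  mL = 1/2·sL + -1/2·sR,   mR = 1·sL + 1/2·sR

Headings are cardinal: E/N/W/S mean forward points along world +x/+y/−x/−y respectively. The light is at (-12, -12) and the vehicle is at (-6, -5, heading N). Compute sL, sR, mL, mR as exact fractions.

18/25 90/149 216/3725 3807/3725

left sensor world pos  = (-7, -2); dL² = 125
right sensor world pos = (-5, -2); dR² = 149
sL = 90/125 = 18/25
sR = 90/149 = 90/149
mL = 1/2·sL + -1/2·sR = 216/3725
mR = 1·sL + 1/2·sR = 3807/3725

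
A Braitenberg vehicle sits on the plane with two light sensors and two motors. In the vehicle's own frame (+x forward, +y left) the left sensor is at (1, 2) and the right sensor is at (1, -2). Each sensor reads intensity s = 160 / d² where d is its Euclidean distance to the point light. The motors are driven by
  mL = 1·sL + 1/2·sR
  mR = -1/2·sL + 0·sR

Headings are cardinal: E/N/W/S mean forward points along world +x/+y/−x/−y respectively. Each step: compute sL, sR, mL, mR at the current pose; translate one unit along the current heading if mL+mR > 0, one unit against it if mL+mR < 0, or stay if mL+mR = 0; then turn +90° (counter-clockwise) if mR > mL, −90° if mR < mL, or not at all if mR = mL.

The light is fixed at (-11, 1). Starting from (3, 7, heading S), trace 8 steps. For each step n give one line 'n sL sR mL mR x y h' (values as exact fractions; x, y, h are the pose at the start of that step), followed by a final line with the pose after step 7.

0 160/281 160/169 49520/47489 -80/281 3 7 S
1 80/89 80/109 12280/9701 -40/89 3 6 W
2 160/157 160/261 54320/40977 -80/157 2 6 N
3 8/13 40/53 684/689 -4/13 2 7 E
4 160/281 160/169 49520/47489 -80/281 3 7 S
5 80/89 80/109 12280/9701 -40/89 3 6 W
6 160/157 160/261 54320/40977 -80/157 2 6 N
7 8/13 40/53 684/689 -4/13 2 7 E
final 3 7 S

n=0: pose=(3,7,S); sL=160/281, sR=160/169; mL=49520/47489, mR=-80/281; mL+mR=36000/47489 → advance +1; mR−mL=-63040/47489 → turn -1·90°
n=1: pose=(3,6,W); sL=80/89, sR=80/109; mL=12280/9701, mR=-40/89; mL+mR=7920/9701 → advance +1; mR−mL=-16640/9701 → turn -1·90°
n=2: pose=(2,6,N); sL=160/157, sR=160/261; mL=54320/40977, mR=-80/157; mL+mR=33440/40977 → advance +1; mR−mL=-75200/40977 → turn -1·90°
n=3: pose=(2,7,E); sL=8/13, sR=40/53; mL=684/689, mR=-4/13; mL+mR=472/689 → advance +1; mR−mL=-896/689 → turn -1·90°
n=4: pose=(3,7,S); sL=160/281, sR=160/169; mL=49520/47489, mR=-80/281; mL+mR=36000/47489 → advance +1; mR−mL=-63040/47489 → turn -1·90°
n=5: pose=(3,6,W); sL=80/89, sR=80/109; mL=12280/9701, mR=-40/89; mL+mR=7920/9701 → advance +1; mR−mL=-16640/9701 → turn -1·90°
n=6: pose=(2,6,N); sL=160/157, sR=160/261; mL=54320/40977, mR=-80/157; mL+mR=33440/40977 → advance +1; mR−mL=-75200/40977 → turn -1·90°
n=7: pose=(2,7,E); sL=8/13, sR=40/53; mL=684/689, mR=-4/13; mL+mR=472/689 → advance +1; mR−mL=-896/689 → turn -1·90°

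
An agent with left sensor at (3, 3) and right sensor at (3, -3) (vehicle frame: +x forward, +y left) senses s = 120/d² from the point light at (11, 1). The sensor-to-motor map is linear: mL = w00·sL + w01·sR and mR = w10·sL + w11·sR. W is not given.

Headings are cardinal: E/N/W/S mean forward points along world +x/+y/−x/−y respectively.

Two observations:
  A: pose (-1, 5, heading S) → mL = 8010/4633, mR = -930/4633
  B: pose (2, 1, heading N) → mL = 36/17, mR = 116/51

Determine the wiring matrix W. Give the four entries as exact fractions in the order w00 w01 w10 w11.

obs A: pose=(-1,5,S) → sL=60/41, sR=60/113, mL=8010/4633, mR=-930/4633
obs B: pose=(2,1,N) → sL=40/51, sR=8/3, mL=36/17, mR=116/51
sensor matrix S = [[60/41, 60/113], [40/51, 8/3]]; det S = 274560/78761
solve [mL_A; mL_B] = S·[w00; w01] and [mR_A; mR_B] = S·[w10; w11]:
  w00 = 1, w01 = 1/2, w10 = -1/2, w11 = 1

1 1/2 -1/2 1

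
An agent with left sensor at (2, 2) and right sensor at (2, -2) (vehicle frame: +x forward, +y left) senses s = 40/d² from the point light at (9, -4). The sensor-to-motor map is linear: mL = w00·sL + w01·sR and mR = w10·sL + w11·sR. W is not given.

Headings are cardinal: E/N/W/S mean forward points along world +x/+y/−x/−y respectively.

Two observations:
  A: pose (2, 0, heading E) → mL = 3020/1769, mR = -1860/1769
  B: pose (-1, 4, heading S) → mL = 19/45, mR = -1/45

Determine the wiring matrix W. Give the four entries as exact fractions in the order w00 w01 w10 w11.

obs A: pose=(2,0,E) → sL=40/61, sR=40/29, mL=3020/1769, mR=-1860/1769
obs B: pose=(-1,4,S) → sL=2/5, sR=2/9, mL=19/45, mR=-1/45
sensor matrix S = [[40/61, 40/29], [2/5, 2/9]]; det S = -6464/15921
solve [mL_A; mL_B] = S·[w00; w01] and [mR_A; mR_B] = S·[w10; w11]:
  w00 = 1/2, w01 = 1, w10 = 1/2, w11 = -1

1/2 1 1/2 -1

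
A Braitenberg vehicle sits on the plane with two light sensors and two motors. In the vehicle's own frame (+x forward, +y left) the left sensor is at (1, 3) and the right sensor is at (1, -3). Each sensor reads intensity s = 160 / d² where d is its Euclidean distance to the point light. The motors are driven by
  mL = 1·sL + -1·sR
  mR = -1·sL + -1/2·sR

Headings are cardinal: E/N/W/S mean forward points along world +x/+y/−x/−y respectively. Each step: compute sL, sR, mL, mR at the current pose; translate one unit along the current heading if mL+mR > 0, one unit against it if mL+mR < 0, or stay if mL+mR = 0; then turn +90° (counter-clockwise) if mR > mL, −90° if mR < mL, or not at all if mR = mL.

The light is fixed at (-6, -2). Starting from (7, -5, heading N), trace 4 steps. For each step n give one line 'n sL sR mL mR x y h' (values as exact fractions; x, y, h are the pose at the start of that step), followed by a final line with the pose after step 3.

n=0: pose=(7,-5,N); sL=20/13, sR=8/13; mL=12/13, mR=-24/13; mL+mR=-12/13 → advance -1; mR−mL=-36/13 → turn -1·90°
n=1: pose=(7,-6,E); sL=160/197, sR=32/49; mL=1536/9653, mR=-10992/9653; mL+mR=-48/49 → advance -1; mR−mL=-12528/9653 → turn -1·90°
n=2: pose=(6,-6,S); sL=16/25, sR=80/53; mL=-1152/1325, mR=-1848/1325; mL+mR=-120/53 → advance -1; mR−mL=-696/1325 → turn -1·90°
n=3: pose=(6,-5,W); sL=160/157, sR=160/121; mL=-5760/18997, mR=-31920/18997; mL+mR=-240/121 → advance -1; mR−mL=-26160/18997 → turn -1·90°

0 20/13 8/13 12/13 -24/13 7 -5 N
1 160/197 32/49 1536/9653 -10992/9653 7 -6 E
2 16/25 80/53 -1152/1325 -1848/1325 6 -6 S
3 160/157 160/121 -5760/18997 -31920/18997 6 -5 W
final 7 -5 N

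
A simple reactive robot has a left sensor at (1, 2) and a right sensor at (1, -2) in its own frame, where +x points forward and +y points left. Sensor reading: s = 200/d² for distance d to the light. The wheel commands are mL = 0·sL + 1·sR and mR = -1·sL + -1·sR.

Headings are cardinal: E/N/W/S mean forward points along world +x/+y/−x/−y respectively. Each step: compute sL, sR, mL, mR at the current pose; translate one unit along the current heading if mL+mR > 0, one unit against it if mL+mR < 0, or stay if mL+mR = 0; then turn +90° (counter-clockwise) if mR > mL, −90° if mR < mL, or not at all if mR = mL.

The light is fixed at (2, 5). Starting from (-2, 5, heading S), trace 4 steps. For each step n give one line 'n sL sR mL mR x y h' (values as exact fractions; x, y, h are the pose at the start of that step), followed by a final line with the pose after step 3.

0 40 200/37 200/37 -1680/37 -2 5 S
1 100/13 100/17 100/17 -3000/221 -2 6 W
2 200/29 40 40 -1360/29 -1 6 N
3 25 25 25 -50 -1 5 E
final -2 5 S

n=0: pose=(-2,5,S); sL=40, sR=200/37; mL=200/37, mR=-1680/37; mL+mR=-40 → advance -1; mR−mL=-1880/37 → turn -1·90°
n=1: pose=(-2,6,W); sL=100/13, sR=100/17; mL=100/17, mR=-3000/221; mL+mR=-100/13 → advance -1; mR−mL=-4300/221 → turn -1·90°
n=2: pose=(-1,6,N); sL=200/29, sR=40; mL=40, mR=-1360/29; mL+mR=-200/29 → advance -1; mR−mL=-2520/29 → turn -1·90°
n=3: pose=(-1,5,E); sL=25, sR=25; mL=25, mR=-50; mL+mR=-25 → advance -1; mR−mL=-75 → turn -1·90°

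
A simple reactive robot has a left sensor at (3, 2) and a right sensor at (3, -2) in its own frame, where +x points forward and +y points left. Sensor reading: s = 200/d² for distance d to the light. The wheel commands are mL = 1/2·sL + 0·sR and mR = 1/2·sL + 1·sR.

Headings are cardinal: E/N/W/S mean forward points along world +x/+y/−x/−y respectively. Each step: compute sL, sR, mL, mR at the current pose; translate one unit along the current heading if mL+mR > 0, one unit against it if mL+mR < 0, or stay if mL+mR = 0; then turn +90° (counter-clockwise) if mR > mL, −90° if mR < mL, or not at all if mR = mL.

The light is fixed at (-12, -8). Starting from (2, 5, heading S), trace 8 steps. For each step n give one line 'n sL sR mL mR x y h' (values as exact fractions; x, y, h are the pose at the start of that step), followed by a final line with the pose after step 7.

n=0: pose=(2,5,S); sL=50/89, sR=50/61; mL=25/89, mR=5975/5429; mL+mR=7500/5429 → advance +1; mR−mL=50/61 → turn +1·90°
n=1: pose=(2,4,E); sL=40/97, sR=200/389; mL=20/97, mR=27180/37733; mL+mR=34960/37733 → advance +1; mR−mL=200/389 → turn +1·90°
n=2: pose=(3,4,N); sL=100/197, sR=100/257; mL=50/197, mR=32550/50629; mL+mR=45400/50629 → advance +1; mR−mL=100/257 → turn +1·90°
n=3: pose=(3,5,W); sL=40/53, sR=200/369; mL=20/53, mR=17980/19557; mL+mR=25360/19557 → advance +1; mR−mL=200/369 → turn +1·90°
n=4: pose=(2,5,S); sL=50/89, sR=50/61; mL=25/89, mR=5975/5429; mL+mR=7500/5429 → advance +1; mR−mL=50/61 → turn +1·90°
n=5: pose=(2,4,E); sL=40/97, sR=200/389; mL=20/97, mR=27180/37733; mL+mR=34960/37733 → advance +1; mR−mL=200/389 → turn +1·90°
n=6: pose=(3,4,N); sL=100/197, sR=100/257; mL=50/197, mR=32550/50629; mL+mR=45400/50629 → advance +1; mR−mL=100/257 → turn +1·90°
n=7: pose=(3,5,W); sL=40/53, sR=200/369; mL=20/53, mR=17980/19557; mL+mR=25360/19557 → advance +1; mR−mL=200/369 → turn +1·90°

0 50/89 50/61 25/89 5975/5429 2 5 S
1 40/97 200/389 20/97 27180/37733 2 4 E
2 100/197 100/257 50/197 32550/50629 3 4 N
3 40/53 200/369 20/53 17980/19557 3 5 W
4 50/89 50/61 25/89 5975/5429 2 5 S
5 40/97 200/389 20/97 27180/37733 2 4 E
6 100/197 100/257 50/197 32550/50629 3 4 N
7 40/53 200/369 20/53 17980/19557 3 5 W
final 2 5 S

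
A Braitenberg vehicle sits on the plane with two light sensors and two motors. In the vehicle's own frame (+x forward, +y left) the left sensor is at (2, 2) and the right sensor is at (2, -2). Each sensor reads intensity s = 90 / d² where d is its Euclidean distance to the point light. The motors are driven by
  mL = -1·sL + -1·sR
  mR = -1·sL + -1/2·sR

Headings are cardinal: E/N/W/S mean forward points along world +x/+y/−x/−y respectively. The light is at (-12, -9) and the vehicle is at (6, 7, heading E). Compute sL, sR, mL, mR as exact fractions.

45/362 45/298 -7425/26969 -21555/107876

left sensor world pos  = (8, 9); dL² = 724
right sensor world pos = (8, 5); dR² = 596
sL = 90/724 = 45/362
sR = 90/596 = 45/298
mL = -1·sL + -1·sR = -7425/26969
mR = -1·sL + -1/2·sR = -21555/107876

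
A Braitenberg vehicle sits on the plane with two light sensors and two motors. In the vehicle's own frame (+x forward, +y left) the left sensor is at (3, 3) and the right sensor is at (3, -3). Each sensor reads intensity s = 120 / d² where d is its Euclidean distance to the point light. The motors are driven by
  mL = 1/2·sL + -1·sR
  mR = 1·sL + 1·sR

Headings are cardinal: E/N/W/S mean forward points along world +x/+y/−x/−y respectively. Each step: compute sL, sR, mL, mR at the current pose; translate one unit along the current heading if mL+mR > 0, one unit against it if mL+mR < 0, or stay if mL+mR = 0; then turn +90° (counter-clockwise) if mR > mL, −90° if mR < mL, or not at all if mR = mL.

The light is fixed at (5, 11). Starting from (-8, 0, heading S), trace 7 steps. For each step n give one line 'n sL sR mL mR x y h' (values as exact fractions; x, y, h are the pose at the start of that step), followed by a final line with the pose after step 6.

n=0: pose=(-8,0,S); sL=15/37, sR=30/113; mL=-525/8362, mR=2805/4181; mL+mR=45/74 → advance +1; mR−mL=6135/8362 → turn +1·90°
n=1: pose=(-8,-1,E); sL=120/181, sR=24/65; mL=-444/11765, mR=12144/11765; mL+mR=180/181 → advance +1; mR−mL=12588/11765 → turn +1·90°
n=2: pose=(-7,-1,N); sL=20/51, sR=20/27; mL=-250/459, mR=520/459; mL+mR=10/17 → advance +1; mR−mL=770/459 → turn +1·90°
n=3: pose=(-7,0,W); sL=120/421, sR=120/289; mL=-33180/121669, mR=85200/121669; mL+mR=180/421 → advance +1; mR−mL=118380/121669 → turn +1·90°
n=4: pose=(-8,0,S); sL=15/37, sR=30/113; mL=-525/8362, mR=2805/4181; mL+mR=45/74 → advance +1; mR−mL=6135/8362 → turn +1·90°
n=5: pose=(-8,-1,E); sL=120/181, sR=24/65; mL=-444/11765, mR=12144/11765; mL+mR=180/181 → advance +1; mR−mL=12588/11765 → turn +1·90°
n=6: pose=(-7,-1,N); sL=20/51, sR=20/27; mL=-250/459, mR=520/459; mL+mR=10/17 → advance +1; mR−mL=770/459 → turn +1·90°

0 15/37 30/113 -525/8362 2805/4181 -8 0 S
1 120/181 24/65 -444/11765 12144/11765 -8 -1 E
2 20/51 20/27 -250/459 520/459 -7 -1 N
3 120/421 120/289 -33180/121669 85200/121669 -7 0 W
4 15/37 30/113 -525/8362 2805/4181 -8 0 S
5 120/181 24/65 -444/11765 12144/11765 -8 -1 E
6 20/51 20/27 -250/459 520/459 -7 -1 N
final -7 0 W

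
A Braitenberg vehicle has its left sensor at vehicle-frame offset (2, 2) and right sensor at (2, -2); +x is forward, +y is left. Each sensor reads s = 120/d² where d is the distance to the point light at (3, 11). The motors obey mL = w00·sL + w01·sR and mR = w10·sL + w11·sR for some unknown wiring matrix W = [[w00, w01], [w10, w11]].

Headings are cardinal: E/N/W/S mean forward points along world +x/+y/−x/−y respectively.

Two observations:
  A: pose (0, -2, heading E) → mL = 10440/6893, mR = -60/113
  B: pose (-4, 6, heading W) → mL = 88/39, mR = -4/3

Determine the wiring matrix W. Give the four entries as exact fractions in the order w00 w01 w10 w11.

1 1 0 -1

obs A: pose=(0,-2,E) → sL=60/61, sR=60/113, mL=10440/6893, mR=-60/113
obs B: pose=(-4,6,W) → sL=12/13, sR=4/3, mL=88/39, mR=-4/3
sensor matrix S = [[60/61, 60/113], [12/13, 4/3]]; det S = 73600/89609
solve [mL_A; mL_B] = S·[w00; w01] and [mR_A; mR_B] = S·[w10; w11]:
  w00 = 1, w01 = 1, w10 = 0, w11 = -1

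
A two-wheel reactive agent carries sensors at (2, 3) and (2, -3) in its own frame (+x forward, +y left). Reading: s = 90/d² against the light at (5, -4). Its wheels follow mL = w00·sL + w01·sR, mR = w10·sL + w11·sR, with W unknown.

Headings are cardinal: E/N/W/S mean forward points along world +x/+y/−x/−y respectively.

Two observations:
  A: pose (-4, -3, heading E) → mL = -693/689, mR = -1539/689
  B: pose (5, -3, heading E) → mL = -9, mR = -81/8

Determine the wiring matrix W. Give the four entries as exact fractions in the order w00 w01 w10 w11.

1/2 -1 -1 -1/2

obs A: pose=(-4,-3,E) → sL=18/13, sR=90/53, mL=-693/689, mR=-1539/689
obs B: pose=(5,-3,E) → sL=9/2, sR=45/4, mL=-9, mR=-81/8
sensor matrix S = [[18/13, 90/53], [9/2, 45/4]]; det S = 10935/1378
solve [mL_A; mL_B] = S·[w00; w01] and [mR_A; mR_B] = S·[w10; w11]:
  w00 = 1/2, w01 = -1, w10 = -1, w11 = -1/2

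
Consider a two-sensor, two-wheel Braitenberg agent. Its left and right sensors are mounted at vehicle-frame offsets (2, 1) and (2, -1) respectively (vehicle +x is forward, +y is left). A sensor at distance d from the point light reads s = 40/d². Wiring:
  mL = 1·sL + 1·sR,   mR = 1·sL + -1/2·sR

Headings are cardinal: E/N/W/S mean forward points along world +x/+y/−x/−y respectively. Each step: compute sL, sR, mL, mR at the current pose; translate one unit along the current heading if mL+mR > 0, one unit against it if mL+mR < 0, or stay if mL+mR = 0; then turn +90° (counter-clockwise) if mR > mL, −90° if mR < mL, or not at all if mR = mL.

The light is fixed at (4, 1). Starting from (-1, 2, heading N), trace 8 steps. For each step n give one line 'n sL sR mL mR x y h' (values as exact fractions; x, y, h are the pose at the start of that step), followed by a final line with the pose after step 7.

0 8/9 8/5 112/45 4/45 -1 2 N
1 20/9 4 56/9 2/9 -1 3 E
2 40/9 8/5 272/45 164/45 0 3 S
3 10/9 1 19/9 11/18 0 2 W
4 8/9 8/5 112/45 4/45 -1 2 N
5 20/9 4 56/9 2/9 -1 3 E
6 40/9 8/5 272/45 164/45 0 3 S
7 10/9 1 19/9 11/18 0 2 W
final -1 2 N

n=0: pose=(-1,2,N); sL=8/9, sR=8/5; mL=112/45, mR=4/45; mL+mR=116/45 → advance +1; mR−mL=-12/5 → turn -1·90°
n=1: pose=(-1,3,E); sL=20/9, sR=4; mL=56/9, mR=2/9; mL+mR=58/9 → advance +1; mR−mL=-6 → turn -1·90°
n=2: pose=(0,3,S); sL=40/9, sR=8/5; mL=272/45, mR=164/45; mL+mR=436/45 → advance +1; mR−mL=-12/5 → turn -1·90°
n=3: pose=(0,2,W); sL=10/9, sR=1; mL=19/9, mR=11/18; mL+mR=49/18 → advance +1; mR−mL=-3/2 → turn -1·90°
n=4: pose=(-1,2,N); sL=8/9, sR=8/5; mL=112/45, mR=4/45; mL+mR=116/45 → advance +1; mR−mL=-12/5 → turn -1·90°
n=5: pose=(-1,3,E); sL=20/9, sR=4; mL=56/9, mR=2/9; mL+mR=58/9 → advance +1; mR−mL=-6 → turn -1·90°
n=6: pose=(0,3,S); sL=40/9, sR=8/5; mL=272/45, mR=164/45; mL+mR=436/45 → advance +1; mR−mL=-12/5 → turn -1·90°
n=7: pose=(0,2,W); sL=10/9, sR=1; mL=19/9, mR=11/18; mL+mR=49/18 → advance +1; mR−mL=-3/2 → turn -1·90°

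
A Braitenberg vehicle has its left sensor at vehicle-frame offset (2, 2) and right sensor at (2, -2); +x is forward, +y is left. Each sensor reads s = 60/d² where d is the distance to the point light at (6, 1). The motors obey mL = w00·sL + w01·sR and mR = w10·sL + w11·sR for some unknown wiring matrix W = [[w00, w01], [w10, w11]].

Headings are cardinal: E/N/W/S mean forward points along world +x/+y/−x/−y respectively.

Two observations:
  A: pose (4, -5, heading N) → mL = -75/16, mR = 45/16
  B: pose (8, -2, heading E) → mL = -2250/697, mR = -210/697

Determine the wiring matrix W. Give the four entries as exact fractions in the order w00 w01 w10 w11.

obs A: pose=(4,-5,N) → sL=15/8, sR=15/4, mL=-75/16, mR=45/16
obs B: pose=(8,-2,E) → sL=60/17, sR=60/41, mL=-2250/697, mR=-210/697
sensor matrix S = [[15/8, 15/4], [60/17, 60/41]]; det S = -14625/1394
solve [mL_A; mL_B] = S·[w00; w01] and [mR_A; mR_B] = S·[w10; w11]:
  w00 = -1/2, w01 = -1, w10 = -1/2, w11 = 1

-1/2 -1 -1/2 1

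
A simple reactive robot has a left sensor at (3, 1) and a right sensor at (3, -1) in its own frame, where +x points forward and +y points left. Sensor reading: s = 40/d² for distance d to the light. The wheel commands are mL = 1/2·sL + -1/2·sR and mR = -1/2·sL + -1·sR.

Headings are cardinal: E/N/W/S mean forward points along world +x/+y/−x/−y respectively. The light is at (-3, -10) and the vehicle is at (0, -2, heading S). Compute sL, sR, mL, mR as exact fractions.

40/41 40/29 -240/1189 -2220/1189

left sensor world pos  = (1, -5); dL² = 41
right sensor world pos = (-1, -5); dR² = 29
sL = 40/41 = 40/41
sR = 40/29 = 40/29
mL = 1/2·sL + -1/2·sR = -240/1189
mR = -1/2·sL + -1·sR = -2220/1189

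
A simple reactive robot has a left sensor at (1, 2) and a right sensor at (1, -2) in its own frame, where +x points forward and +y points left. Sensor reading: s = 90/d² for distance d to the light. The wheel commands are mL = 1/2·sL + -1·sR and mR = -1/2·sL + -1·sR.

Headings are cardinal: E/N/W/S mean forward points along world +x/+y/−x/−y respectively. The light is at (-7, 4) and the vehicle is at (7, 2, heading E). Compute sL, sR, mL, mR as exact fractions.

left sensor world pos  = (8, 4); dL² = 225
right sensor world pos = (8, 0); dR² = 241
sL = 90/225 = 2/5
sR = 90/241 = 90/241
mL = 1/2·sL + -1·sR = -209/1205
mR = -1/2·sL + -1·sR = -691/1205

2/5 90/241 -209/1205 -691/1205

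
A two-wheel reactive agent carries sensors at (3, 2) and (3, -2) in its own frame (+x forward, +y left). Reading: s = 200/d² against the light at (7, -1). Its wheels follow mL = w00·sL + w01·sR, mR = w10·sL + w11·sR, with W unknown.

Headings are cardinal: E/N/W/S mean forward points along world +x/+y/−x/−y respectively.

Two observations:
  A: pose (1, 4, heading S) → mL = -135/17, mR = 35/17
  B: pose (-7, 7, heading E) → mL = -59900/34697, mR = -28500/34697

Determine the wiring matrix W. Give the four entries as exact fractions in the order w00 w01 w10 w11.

-1/2 -1 1/2 -1

obs A: pose=(1,4,S) → sL=10, sR=50/17, mL=-135/17, mR=35/17
obs B: pose=(-7,7,E) → sL=200/221, sR=200/157, mL=-59900/34697, mR=-28500/34697
sensor matrix S = [[10, 50/17], [200/221, 200/157]]; det S = 5944000/589849
solve [mL_A; mL_B] = S·[w00; w01] and [mR_A; mR_B] = S·[w10; w11]:
  w00 = -1/2, w01 = -1, w10 = 1/2, w11 = -1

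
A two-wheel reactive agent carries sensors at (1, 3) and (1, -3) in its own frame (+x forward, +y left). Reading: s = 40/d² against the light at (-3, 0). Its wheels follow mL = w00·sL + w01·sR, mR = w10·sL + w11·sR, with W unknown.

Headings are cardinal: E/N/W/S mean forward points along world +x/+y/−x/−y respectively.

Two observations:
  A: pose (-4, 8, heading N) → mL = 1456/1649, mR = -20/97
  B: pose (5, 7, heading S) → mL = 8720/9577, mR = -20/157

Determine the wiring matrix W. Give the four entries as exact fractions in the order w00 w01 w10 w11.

1 1 -1/2 0

obs A: pose=(-4,8,N) → sL=40/97, sR=8/17, mL=1456/1649, mR=-20/97
obs B: pose=(5,7,S) → sL=40/157, sR=40/61, mL=8720/9577, mR=-20/157
sensor matrix S = [[40/97, 8/17], [40/157, 40/61]]; det S = 2376960/15792473
solve [mL_A; mL_B] = S·[w00; w01] and [mR_A; mR_B] = S·[w10; w11]:
  w00 = 1, w01 = 1, w10 = -1/2, w11 = 0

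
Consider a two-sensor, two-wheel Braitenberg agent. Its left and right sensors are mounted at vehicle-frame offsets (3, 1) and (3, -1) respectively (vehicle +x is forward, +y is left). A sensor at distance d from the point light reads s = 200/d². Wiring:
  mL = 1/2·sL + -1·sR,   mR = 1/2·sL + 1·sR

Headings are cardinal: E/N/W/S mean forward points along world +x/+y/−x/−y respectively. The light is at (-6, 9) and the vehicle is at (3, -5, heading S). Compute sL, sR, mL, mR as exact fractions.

left sensor world pos  = (4, -8); dL² = 389
right sensor world pos = (2, -8); dR² = 353
sL = 200/389 = 200/389
sR = 200/353 = 200/353
mL = 1/2·sL + -1·sR = -42500/137317
mR = 1/2·sL + 1·sR = 113100/137317

200/389 200/353 -42500/137317 113100/137317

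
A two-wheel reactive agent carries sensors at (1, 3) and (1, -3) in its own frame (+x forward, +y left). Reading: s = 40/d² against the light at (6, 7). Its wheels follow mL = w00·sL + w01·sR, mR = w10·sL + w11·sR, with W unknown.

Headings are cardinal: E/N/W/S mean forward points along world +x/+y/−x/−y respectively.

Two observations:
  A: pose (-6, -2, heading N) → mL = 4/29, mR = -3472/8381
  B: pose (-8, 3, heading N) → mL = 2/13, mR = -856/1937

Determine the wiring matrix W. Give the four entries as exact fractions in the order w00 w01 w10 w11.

obs A: pose=(-6,-2,N) → sL=40/289, sR=8/29, mL=4/29, mR=-3472/8381
obs B: pose=(-8,3,N) → sL=20/149, sR=4/13, mL=2/13, mR=-856/1937
sensor matrix S = [[40/289, 8/29], [20/149, 4/13]]; det S = 90240/16233997
solve [mL_A; mL_B] = S·[w00; w01] and [mR_A; mR_B] = S·[w10; w11]:
  w00 = 0, w01 = 1/2, w10 = -1, w11 = -1

0 1/2 -1 -1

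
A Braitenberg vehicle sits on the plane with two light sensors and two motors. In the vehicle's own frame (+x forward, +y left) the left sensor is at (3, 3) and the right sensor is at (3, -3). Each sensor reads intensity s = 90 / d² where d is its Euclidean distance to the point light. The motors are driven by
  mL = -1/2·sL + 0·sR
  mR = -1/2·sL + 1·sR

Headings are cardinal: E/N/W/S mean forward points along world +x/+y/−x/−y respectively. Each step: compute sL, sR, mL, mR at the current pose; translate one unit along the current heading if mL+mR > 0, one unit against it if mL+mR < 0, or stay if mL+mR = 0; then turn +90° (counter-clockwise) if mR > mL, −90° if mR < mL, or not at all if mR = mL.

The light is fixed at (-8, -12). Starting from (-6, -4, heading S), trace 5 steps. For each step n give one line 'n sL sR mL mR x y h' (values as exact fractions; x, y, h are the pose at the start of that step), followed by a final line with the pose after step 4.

0 9/5 45/13 -9/10 333/130 -6 -4 S
1 18/25 90/41 -9/25 1881/1025 -6 -5 E
2 9/10 45/68 -9/20 18/85 -5 -5 N
3 10 10/9 -5 -35/9 -5 -6 W
4 45/29 9 -45/58 477/58 -4 -6 S
final -4 -7 E

n=0: pose=(-6,-4,S); sL=9/5, sR=45/13; mL=-9/10, mR=333/130; mL+mR=108/65 → advance +1; mR−mL=45/13 → turn +1·90°
n=1: pose=(-6,-5,E); sL=18/25, sR=90/41; mL=-9/25, mR=1881/1025; mL+mR=1512/1025 → advance +1; mR−mL=90/41 → turn +1·90°
n=2: pose=(-5,-5,N); sL=9/10, sR=45/68; mL=-9/20, mR=18/85; mL+mR=-81/340 → advance -1; mR−mL=45/68 → turn +1·90°
n=3: pose=(-5,-6,W); sL=10, sR=10/9; mL=-5, mR=-35/9; mL+mR=-80/9 → advance -1; mR−mL=10/9 → turn +1·90°
n=4: pose=(-4,-6,S); sL=45/29, sR=9; mL=-45/58, mR=477/58; mL+mR=216/29 → advance +1; mR−mL=9 → turn +1·90°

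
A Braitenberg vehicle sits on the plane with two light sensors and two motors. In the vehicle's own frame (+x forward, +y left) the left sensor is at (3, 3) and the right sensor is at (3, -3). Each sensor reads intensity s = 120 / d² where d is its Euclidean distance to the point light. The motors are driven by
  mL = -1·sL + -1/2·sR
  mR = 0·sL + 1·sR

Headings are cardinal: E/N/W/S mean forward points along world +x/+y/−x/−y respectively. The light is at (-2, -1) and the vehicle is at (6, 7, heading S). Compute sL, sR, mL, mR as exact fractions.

left sensor world pos  = (9, 4); dL² = 146
right sensor world pos = (3, 4); dR² = 50
sL = 120/146 = 60/73
sR = 120/50 = 12/5
mL = -1·sL + -1/2·sR = -738/365
mR = 0·sL + 1·sR = 12/5

60/73 12/5 -738/365 12/5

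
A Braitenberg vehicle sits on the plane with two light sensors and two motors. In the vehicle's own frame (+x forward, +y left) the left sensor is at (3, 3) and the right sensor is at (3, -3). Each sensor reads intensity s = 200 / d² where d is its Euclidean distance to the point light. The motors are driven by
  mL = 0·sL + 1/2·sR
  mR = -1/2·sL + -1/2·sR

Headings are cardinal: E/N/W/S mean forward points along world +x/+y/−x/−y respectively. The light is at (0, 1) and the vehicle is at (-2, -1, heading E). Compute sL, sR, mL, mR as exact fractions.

left sensor world pos  = (1, 2); dL² = 2
right sensor world pos = (1, -4); dR² = 26
sL = 200/2 = 100
sR = 200/26 = 100/13
mL = 0·sL + 1/2·sR = 50/13
mR = -1/2·sL + -1/2·sR = -700/13

100 100/13 50/13 -700/13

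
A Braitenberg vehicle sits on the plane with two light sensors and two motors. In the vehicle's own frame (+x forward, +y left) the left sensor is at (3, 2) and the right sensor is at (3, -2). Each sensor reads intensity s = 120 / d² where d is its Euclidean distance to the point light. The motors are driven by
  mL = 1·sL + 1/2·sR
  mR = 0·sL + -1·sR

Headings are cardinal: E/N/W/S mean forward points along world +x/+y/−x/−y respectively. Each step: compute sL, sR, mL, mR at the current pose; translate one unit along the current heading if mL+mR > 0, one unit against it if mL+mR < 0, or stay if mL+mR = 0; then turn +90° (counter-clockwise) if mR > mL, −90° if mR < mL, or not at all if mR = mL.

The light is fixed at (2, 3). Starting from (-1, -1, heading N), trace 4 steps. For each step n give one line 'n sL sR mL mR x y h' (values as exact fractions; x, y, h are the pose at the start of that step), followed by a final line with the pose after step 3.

n=0: pose=(-1,-1,N); sL=60/13, sR=60; mL=450/13, mR=-60; mL+mR=-330/13 → advance -1; mR−mL=-1230/13 → turn -1·90°
n=1: pose=(-1,-2,E); sL=40/3, sR=120/49; mL=2140/147, mR=-120/49; mL+mR=1780/147 → advance +1; mR−mL=-2500/147 → turn -1·90°
n=2: pose=(0,-2,S); sL=15/8, sR=3/2; mL=21/8, mR=-3/2; mL+mR=9/8 → advance +1; mR−mL=-33/8 → turn -1·90°
n=3: pose=(0,-3,W); sL=120/89, sR=120/41; mL=10260/3649, mR=-120/41; mL+mR=-420/3649 → advance -1; mR−mL=-20940/3649 → turn -1·90°

0 60/13 60 450/13 -60 -1 -1 N
1 40/3 120/49 2140/147 -120/49 -1 -2 E
2 15/8 3/2 21/8 -3/2 0 -2 S
3 120/89 120/41 10260/3649 -120/41 0 -3 W
final 1 -3 N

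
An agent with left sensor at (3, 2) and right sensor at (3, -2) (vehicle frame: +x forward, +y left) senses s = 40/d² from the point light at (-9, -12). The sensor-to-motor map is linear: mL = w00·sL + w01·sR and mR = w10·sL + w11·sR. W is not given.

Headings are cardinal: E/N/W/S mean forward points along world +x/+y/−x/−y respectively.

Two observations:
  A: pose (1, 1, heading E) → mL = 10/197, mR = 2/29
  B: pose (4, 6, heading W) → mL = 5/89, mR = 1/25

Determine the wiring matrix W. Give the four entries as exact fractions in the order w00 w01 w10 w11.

1/2 0 0 1/2

obs A: pose=(1,1,E) → sL=20/197, sR=4/29, mL=10/197, mR=2/29
obs B: pose=(4,6,W) → sL=10/89, sR=2/25, mL=5/89, mR=1/25
sensor matrix S = [[20/197, 4/29], [10/89, 2/25]]; det S = -18752/2542285
solve [mL_A; mL_B] = S·[w00; w01] and [mR_A; mR_B] = S·[w10; w11]:
  w00 = 1/2, w01 = 0, w10 = 0, w11 = 1/2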